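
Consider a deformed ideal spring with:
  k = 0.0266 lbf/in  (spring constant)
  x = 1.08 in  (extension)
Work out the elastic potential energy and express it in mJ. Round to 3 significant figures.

1.75 mJ

Directly: U = ½kx².
k = 0.0266 lbf/in = 4.658 N/m; x = 1.08 in = 0.02743 m.
U = 0.001753 J
0.001753 J × (1 mJ / 0.001000 J) = 1.753 mJ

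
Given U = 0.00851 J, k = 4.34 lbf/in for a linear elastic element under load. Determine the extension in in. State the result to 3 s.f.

0.186 in

Rearranging U = ½k·x² for x: x = √(2U/k).
U = 0.00851 J; k = 4.34 lbf/in = 760.1 N/m.
x = 0.004732 m
0.004732 m × (1 in / 0.02540 m) = 0.1863 in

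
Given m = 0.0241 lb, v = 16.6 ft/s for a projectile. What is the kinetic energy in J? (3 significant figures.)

KE is given directly by: KE = ½mv².
m = 0.0241 lb = 0.01093 kg; v = 16.6 ft/s = 5.060 m/s.
KE = 0.1399 J  (the unit combination reduces to kg·m²/s² = J)

0.140 J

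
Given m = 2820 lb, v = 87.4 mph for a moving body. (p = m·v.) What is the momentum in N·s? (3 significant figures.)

p is given directly by: p = mv.
m = 2820 lb = 1279 kg; v = 87.4 mph = 39.07 m/s.
p = 49977 kg·m/s  (the unit combination reduces to kg·m/s = kg·m/s)
Since 1 N·s = 1 kg·m/s, 49977 N·s.

50000 N·s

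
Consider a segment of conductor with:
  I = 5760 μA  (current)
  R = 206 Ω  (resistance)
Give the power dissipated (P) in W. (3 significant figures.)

P is given directly by: P = I²R.
I = 5760 μA = 0.005760 A; R = 206 Ω.
P = 0.006835 W  (the unit combination reduces to kg·m²/s³ = W)

0.00683 W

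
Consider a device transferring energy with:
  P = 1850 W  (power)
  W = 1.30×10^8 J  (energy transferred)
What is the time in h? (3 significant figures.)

Solving P = W/t for t: t = W/P.
P = 1850 W; W = 1.30×10^8 J.
t = 70270 s
70270 s × (1 h / 3600 s) = 19.52 h

19.5 h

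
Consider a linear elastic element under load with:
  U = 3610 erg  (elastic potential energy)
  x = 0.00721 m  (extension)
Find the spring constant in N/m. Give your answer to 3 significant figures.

Solving U = ½k·x² for k: k = 2U/x².
U = 3610 erg = 3.610×10^-4 J; x = 0.00721 m.
k = 13.89 N/m

13.9 N/m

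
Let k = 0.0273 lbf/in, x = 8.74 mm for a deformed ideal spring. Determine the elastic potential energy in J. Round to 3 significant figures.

U is given directly by: U = ½kx².
k = 0.0273 lbf/in = 4.781 N/m; x = 8.74 mm = 0.008740 m.
U = 1.826×10^-4 J  (the unit combination reduces to kg·m²/s² = J)

1.83×10^-4 J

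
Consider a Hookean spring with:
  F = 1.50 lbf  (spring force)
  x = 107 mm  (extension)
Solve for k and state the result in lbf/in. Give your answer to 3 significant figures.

From Hooke's law: k = F/x.
F = 1.50 lbf = 6.672 N; x = 107 mm = 0.1070 m.
k = 62.36 N/m
62.36 N/m × (1 lbf/in / 175.1 N/m) = 0.3561 lbf/in

0.356 lbf/in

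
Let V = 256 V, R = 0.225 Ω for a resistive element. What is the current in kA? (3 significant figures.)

Rearranging: I = V/R.
V = 256 V; R = 0.225 Ω.
I = 1138 A
1138 A × (1 kA / 1000 A) = 1.138 kA

1.14 kA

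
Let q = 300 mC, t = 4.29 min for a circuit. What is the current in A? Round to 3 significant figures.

Rearranging: I = q/t.
q = 300 mC = 0.3000 C; t = 4.29 min = 257.4 s.
I = 0.001166 A

0.00117 A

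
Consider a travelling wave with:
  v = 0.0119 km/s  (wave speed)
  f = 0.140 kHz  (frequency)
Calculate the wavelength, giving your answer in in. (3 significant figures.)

Solving v = f·λ for λ: λ = v/f.
v = 0.0119 km/s = 11.90 m/s; f = 0.140 kHz = 140.0 Hz.
λ = 0.08500 m
0.08500 m × (1 in / 0.02540 m) = 3.346 in

3.35 in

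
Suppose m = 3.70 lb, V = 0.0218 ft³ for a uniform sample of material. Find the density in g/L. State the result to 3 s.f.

Directly: ρ = m/V.
m = 3.70 lb = 1.678 kg; V = 0.0218 ft³ = 6.173×10^-4 m³.
ρ = 2719 kg/m³
Since 1 g/L = 1 kg/m³, 2719 g/L.

2720 g/L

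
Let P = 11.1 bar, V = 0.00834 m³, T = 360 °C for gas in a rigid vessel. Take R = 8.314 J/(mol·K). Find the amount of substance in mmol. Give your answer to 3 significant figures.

Rearranging PV = nRT for n: n = PV/(RT).
P = 11.1 bar = 1.110×10^6 Pa; V = 0.00834 m³; T = 360 °C = 633.1 K; R = 8.314 J/(mol·K).
n = 1.759 mol
1.759 mol × (1 mmol / 0.001000 mol) = 1759 mmol

1760 mmol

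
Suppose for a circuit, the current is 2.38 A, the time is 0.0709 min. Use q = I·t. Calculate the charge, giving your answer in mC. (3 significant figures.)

10100 mC

q is given directly by: q = It.
I = 2.38 A; t = 0.0709 min = 4.254 s.
q = 10.12 C
10.12 C × (1 mC / 0.001000 C) = 10125 mC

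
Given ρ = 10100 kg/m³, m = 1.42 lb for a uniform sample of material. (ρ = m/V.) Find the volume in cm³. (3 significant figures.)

Rearranging: V = m/ρ.
ρ = 10100 kg/m³; m = 1.42 lb = 0.6441 kg.
V = 6.377×10^-5 m³
6.377×10^-5 m³ × (1 cm³ / 1.000×10^-6 m³) = 63.77 cm³

63.8 cm³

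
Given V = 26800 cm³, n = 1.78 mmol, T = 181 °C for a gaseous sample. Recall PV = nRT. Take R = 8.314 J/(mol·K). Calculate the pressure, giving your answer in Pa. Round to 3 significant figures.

From the ideal-gas law: P = nRT/V.
V = 26800 cm³ = 0.02680 m³; n = 1.78 mmol = 0.001780 mol; T = 181 °C = 454.1 K; R = 8.314 J/(mol·K).
P = 250.8 Pa

251 Pa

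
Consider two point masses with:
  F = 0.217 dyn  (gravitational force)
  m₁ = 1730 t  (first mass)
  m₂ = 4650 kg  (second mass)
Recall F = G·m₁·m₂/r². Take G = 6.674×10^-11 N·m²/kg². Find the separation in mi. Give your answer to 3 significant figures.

0.309 mi

From Newton's law of gravitation: r = √(G·m₁m₂/F).
F = 0.217 dyn = 2.170×10^-6 N; m₁ = 1730 t = 1.730×10^6 kg; m₂ = 4650 kg; G = 6.674×10^-11 N·m²/kg².
r = 497.4 m
497.4 m × (1 mi / 1609 m) = 0.3091 mi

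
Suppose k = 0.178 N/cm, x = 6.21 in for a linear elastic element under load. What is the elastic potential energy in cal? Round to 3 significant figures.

Directly: U = ½kx².
k = 0.178 N/cm = 17.80 N/m; x = 6.21 in = 0.1577 m.
U = 0.2214 J  (the unit combination reduces to kg·m²/s² = J)
0.2214 J × (1 cal / 4.184 J) = 0.05292 cal

0.0529 cal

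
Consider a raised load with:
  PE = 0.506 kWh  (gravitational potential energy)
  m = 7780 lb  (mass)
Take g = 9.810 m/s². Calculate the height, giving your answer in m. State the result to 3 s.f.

Solving PE = m·g·h for h: h = PE/(m·g).
PE = 0.506 kWh = 1.822×10^6 J; m = 7780 lb = 3529 kg; g = 9.810 m/s².
h = 52.62 m

52.6 m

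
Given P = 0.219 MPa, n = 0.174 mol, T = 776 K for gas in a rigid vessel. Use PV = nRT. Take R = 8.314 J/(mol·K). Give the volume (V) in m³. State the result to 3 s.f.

0.00513 m³

From the ideal-gas law: V = nRT/P.
P = 0.219 MPa = 2.190×10^5 Pa; n = 0.174 mol; T = 776 K; R = 8.314 J/(mol·K).
V = 0.005126 m³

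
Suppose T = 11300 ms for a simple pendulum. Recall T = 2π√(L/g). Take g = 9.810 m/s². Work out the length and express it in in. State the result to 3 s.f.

Rearranging: L = g·(T/2π)².
T = 11300 ms = 11.30 s; g = 9.810 m/s².
L = 31.73 m
31.73 m × (1 in / 0.02540 m) = 1249 in

1250 in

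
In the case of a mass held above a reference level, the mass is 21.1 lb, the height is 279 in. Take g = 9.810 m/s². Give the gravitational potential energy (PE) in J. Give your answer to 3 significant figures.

PE is given directly by: PE = mgh.
m = 21.1 lb = 9.571 kg; h = 279 in = 7.087 m; g = 9.810 m/s².
PE = 665.4 J  (the unit combination reduces to kg·m²/s² = J)

665 J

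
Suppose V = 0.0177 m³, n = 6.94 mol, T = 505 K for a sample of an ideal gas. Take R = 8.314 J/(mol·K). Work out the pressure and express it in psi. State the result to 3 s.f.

239 psi

P is given directly by: P = nRT/V.
V = 0.0177 m³; n = 6.94 mol; T = 505 K; R = 8.314 J/(mol·K).
P = 1.646×10^6 Pa  (the unit combination reduces to kg/(m·s²) = Pa)
1.646×10^6 Pa × (1 psi / 6895 Pa) = 238.8 psi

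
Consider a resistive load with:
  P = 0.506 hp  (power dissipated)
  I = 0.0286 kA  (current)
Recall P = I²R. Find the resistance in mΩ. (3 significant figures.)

461 mΩ

Rearranging P = I²R for R: R = P/I².
P = 0.506 hp = 377.3 W; I = 0.0286 kA = 28.60 A.
R = 0.4613 Ω
0.4613 Ω × (1 mΩ / 0.001000 Ω) = 461.3 mΩ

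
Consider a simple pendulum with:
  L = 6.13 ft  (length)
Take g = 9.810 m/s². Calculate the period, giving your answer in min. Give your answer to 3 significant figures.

T is given directly by: T = 2π√(L/g).
L = 6.13 ft = 1.868 m; g = 9.810 m/s².
T = 2.742 s
2.742 s × (1 min / 60.00 s) = 0.04570 min

0.0457 min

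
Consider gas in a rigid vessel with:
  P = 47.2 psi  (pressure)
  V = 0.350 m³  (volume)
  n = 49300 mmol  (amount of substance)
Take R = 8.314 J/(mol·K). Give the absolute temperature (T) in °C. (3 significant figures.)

4.74 °C

Rearranging: T = PV/(nR).
P = 47.2 psi = 3.254×10^5 Pa; V = 0.350 m³; n = 49300 mmol = 49.30 mol; R = 8.314 J/(mol·K).
T = 277.9 K
277.9 K − 273.15 = 4.739 °C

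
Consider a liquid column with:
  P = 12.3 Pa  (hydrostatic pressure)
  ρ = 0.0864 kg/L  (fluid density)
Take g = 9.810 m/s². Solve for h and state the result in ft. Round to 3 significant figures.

Rearranging P = ρ·g·h for h: h = P/(ρ·g).
P = 12.3 Pa; ρ = 0.0864 kg/L = 86.40 kg/m³; g = 9.810 m/s².
h = 0.01451 m
0.01451 m × (1 ft / 0.3048 m) = 0.04761 ft

0.0476 ft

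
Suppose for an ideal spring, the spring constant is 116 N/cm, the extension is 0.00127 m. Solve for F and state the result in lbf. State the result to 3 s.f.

3.31 lbf

From Hooke's law: F = kx.
k = 116 N/cm = 11600 N/m; x = 0.00127 m.
F = 14.73 N
14.73 N × (1 lbf / 4.448 N) = 3.312 lbf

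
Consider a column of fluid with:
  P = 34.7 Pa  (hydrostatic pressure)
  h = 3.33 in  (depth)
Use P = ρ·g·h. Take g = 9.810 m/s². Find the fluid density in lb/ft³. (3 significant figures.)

Solving P = ρ·g·h for ρ: ρ = P/(g·h).
P = 34.7 Pa; h = 3.33 in = 0.08458 m; g = 9.810 m/s².
ρ = 41.82 kg/m³
41.82 kg/m³ × (1 lb/ft³ / 16.02 kg/m³) = 2.611 lb/ft³

2.61 lb/ft³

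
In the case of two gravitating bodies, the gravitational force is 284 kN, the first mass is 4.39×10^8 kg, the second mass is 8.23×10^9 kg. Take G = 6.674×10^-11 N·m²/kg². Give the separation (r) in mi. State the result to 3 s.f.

Solving F = G·m₁·m₂/r² for r: r = √(G·m₁m₂/F).
F = 284 kN = 2.840×10^5 N; m₁ = 4.39×10^8 kg; m₂ = 8.23×10^9 kg; G = 6.674×10^-11 N·m²/kg².
r = 29.14 m
29.14 m × (1 mi / 1609 m) = 0.01811 mi

0.0181 mi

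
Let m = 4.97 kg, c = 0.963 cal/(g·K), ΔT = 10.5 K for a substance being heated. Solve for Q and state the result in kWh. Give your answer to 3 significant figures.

0.0584 kWh

Directly: Q = mcΔT.
m = 4.97 kg; c = 0.963 cal/(g·K) = 4029 J/(kg·K); ΔT = 10.5 K.
Q = 2.103×10^5 J
2.103×10^5 J × (1 kWh / 3.600×10^6 J) = 0.05841 kWh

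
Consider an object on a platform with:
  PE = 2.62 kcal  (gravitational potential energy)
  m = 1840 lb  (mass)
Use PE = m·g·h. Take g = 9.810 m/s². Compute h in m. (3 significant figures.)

Rearranging PE = m·g·h for h: h = PE/(m·g).
PE = 2.62 kcal = 10962 J; m = 1840 lb = 834.6 kg; g = 9.810 m/s².
h = 1.339 m

1.34 m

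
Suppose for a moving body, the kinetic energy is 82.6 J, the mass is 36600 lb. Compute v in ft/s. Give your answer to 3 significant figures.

Solving KE = ½mv² for v: v = √(2·KE/m).
KE = 82.6 J; m = 36600 lb = 16601 kg.
v = 0.09975 m/s
0.09975 m/s × (1 ft/s / 0.3048 m/s) = 0.3273 ft/s

0.327 ft/s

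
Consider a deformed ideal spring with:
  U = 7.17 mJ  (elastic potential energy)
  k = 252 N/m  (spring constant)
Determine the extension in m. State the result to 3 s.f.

0.00754 m

Rearranging U = ½k·x² for x: x = √(2U/k).
U = 7.17 mJ = 0.007170 J; k = 252 N/m.
x = 0.007544 m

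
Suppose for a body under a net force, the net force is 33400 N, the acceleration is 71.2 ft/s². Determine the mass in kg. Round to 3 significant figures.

1540 kg

From Newton's second law: m = F/a.
F = 33400 N; a = 71.2 ft/s² = 21.70 m/s².
m = 1539 kg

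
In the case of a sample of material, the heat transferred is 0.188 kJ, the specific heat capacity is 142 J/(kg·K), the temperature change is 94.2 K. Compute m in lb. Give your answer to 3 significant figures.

0.0310 lb

Rearranging: m = Q/(c·ΔT).
Q = 0.188 kJ = 188.0 J; c = 142 J/(kg·K); ΔT = 94.2 K.
m = 0.01405 kg
0.01405 kg × (1 lb / 0.4536 kg) = 0.03099 lb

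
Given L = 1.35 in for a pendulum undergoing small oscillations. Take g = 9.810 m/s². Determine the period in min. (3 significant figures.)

T is given directly by: T = 2π√(L/g).
L = 1.35 in = 0.03429 m; g = 9.810 m/s².
T = 0.3715 s
0.3715 s × (1 min / 60.00 s) = 0.006191 min

0.00619 min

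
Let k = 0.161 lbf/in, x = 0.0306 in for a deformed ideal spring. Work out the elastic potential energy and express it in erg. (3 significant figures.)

U is given directly by: U = ½kx².
k = 0.161 lbf/in = 28.20 N/m; x = 0.0306 in = 7.772×10^-4 m.
U = 8.516×10^-6 J
8.516×10^-6 J × (1 erg / 1.000×10^-7 J) = 85.16 erg

85.2 erg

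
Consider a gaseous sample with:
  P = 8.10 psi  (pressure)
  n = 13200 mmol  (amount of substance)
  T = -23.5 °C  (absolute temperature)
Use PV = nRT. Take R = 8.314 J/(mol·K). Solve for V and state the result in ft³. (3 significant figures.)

From the ideal-gas law: V = nRT/P.
P = 8.10 psi = 55848 Pa; n = 13200 mmol = 13.20 mol; T = -23.5 °C = 249.6 K; R = 8.314 J/(mol·K).
V = 0.4906 m³
0.4906 m³ × (1 ft³ / 0.02832 m³) = 17.32 ft³

17.3 ft³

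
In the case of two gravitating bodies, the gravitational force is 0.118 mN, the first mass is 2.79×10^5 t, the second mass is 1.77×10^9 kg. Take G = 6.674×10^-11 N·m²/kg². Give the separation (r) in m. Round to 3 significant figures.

5.28×10^5 m

Rearranging F = G·m₁·m₂/r² for r: r = √(G·m₁m₂/F).
F = 0.118 mN = 1.180×10^-4 N; m₁ = 2.79×10^5 t = 2.790×10^8 kg; m₂ = 1.77×10^9 kg; G = 6.674×10^-11 N·m²/kg².
r = 5.285×10^5 m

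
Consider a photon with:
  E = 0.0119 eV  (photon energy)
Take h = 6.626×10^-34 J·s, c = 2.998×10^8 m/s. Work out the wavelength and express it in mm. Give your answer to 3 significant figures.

Solving E = h·c/λ for λ: λ = hc/E.
E = 0.0119 eV = 1.907×10^-21 J; h = 6.626×10^-34 J·s; c = 2.998×10^8 m/s.
λ = 1.042×10^-4 m
1.042×10^-4 m × (1 mm / 0.001000 m) = 0.1042 mm

0.104 mm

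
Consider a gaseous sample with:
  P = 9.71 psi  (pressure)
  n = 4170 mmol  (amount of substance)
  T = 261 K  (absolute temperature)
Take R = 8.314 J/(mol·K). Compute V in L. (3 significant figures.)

135 L

From the ideal-gas law: V = nRT/P.
P = 9.71 psi = 66948 Pa; n = 4170 mmol = 4.170 mol; T = 261 K; R = 8.314 J/(mol·K).
V = 0.1352 m³
0.1352 m³ × (1 L / 0.001000 m³) = 135.2 L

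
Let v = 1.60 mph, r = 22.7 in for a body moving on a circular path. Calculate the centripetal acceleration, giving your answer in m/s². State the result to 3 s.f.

0.887 m/s²

Directly: a = v²/r.
v = 1.60 mph = 0.7153 m/s; r = 22.7 in = 0.5766 m.
a = 0.8873 m/s²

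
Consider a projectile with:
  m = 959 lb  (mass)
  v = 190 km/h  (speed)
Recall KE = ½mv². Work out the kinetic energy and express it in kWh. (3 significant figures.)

Directly: KE = ½mv².
m = 959 lb = 435.0 kg; v = 190 km/h = 52.78 m/s.
KE = 6.058×10^5 J
6.058×10^5 J × (1 kWh / 3.600×10^6 J) = 0.1683 kWh

0.168 kWh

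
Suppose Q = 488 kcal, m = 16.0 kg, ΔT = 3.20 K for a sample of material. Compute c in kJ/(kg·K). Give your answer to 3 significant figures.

Rearranging: c = Q/(m·ΔT).
Q = 488 kcal = 2.042×10^6 J; m = 16.0 kg; ΔT = 3.20 K.
c = 39879 J/(kg·K)
39879 J/(kg·K) × (1 kJ/(kg·K) / 1000 J/(kg·K)) = 39.88 kJ/(kg·K)

39.9 kJ/(kg·K)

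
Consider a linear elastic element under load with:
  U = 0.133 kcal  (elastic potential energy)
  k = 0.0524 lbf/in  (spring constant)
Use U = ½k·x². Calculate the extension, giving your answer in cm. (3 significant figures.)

Rearranging: x = √(2U/k).
U = 0.133 kcal = 556.5 J; k = 0.0524 lbf/in = 9.177 N/m.
x = 11.01 m
11.01 m × (1 cm / 0.01000 m) = 1101 cm

1100 cm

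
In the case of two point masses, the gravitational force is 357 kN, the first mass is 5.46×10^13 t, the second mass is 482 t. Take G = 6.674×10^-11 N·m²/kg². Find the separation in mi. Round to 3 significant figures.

Rearranging F = G·m₁·m₂/r² for r: r = √(G·m₁m₂/F).
F = 357 kN = 3.570×10^5 N; m₁ = 5.46×10^13 t = 5.460×10^16 kg; m₂ = 482 t = 4.820×10^5 kg; G = 6.674×10^-11 N·m²/kg².
r = 2218 m
2218 m × (1 mi / 1609 m) = 1.378 mi

1.38 mi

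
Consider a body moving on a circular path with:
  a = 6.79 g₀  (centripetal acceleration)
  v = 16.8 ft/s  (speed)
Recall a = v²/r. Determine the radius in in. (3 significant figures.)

Rearranging a = v²/r for r: r = v²/a.
a = 6.79 g₀ = 66.59 m/s²; v = 16.8 ft/s = 5.121 m/s.
r = 0.3938 m
0.3938 m × (1 in / 0.02540 m) = 15.50 in

15.5 in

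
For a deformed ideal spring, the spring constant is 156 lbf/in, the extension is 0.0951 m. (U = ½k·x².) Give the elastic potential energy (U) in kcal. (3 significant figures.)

0.0295 kcal

Directly: U = ½kx².
k = 156 lbf/in = 27320 N/m; x = 0.0951 m.
U = 123.5 J  (the unit combination reduces to kg·m²/s² = J)
123.5 J × (1 kcal / 4184 J) = 0.02953 kcal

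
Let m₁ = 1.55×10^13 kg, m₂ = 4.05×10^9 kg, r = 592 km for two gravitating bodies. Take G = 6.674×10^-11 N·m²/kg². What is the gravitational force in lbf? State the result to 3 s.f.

2.69 lbf

Directly: F = Gm₁m₂/r².
m₁ = 1.55×10^13 kg; m₂ = 4.05×10^9 kg; r = 592 km = 5.920×10^5 m; G = 6.674×10^-11 N·m²/kg².
F = 11.95 N  (the unit combination reduces to kg·m/s² = N)
11.95 N × (1 lbf / 4.448 N) = 2.687 lbf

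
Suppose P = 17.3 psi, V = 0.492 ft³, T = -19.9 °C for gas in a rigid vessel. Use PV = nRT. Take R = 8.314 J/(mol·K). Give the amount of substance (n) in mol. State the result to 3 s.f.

Rearranging PV = nRT for n: n = PV/(RT).
P = 17.3 psi = 1.193×10^5 Pa; V = 0.492 ft³ = 0.01393 m³; T = -19.9 °C = 253.2 K; R = 8.314 J/(mol·K).
n = 0.7893 mol

0.789 mol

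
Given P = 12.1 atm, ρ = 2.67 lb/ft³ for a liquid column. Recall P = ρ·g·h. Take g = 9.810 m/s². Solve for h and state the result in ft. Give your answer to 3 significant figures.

Solving P = ρ·g·h for h: h = P/(ρ·g).
P = 12.1 atm = 1.226×10^6 Pa; ρ = 2.67 lb/ft³ = 42.77 kg/m³; g = 9.810 m/s².
h = 2922 m
2922 m × (1 ft / 0.3048 m) = 9587 ft

9590 ft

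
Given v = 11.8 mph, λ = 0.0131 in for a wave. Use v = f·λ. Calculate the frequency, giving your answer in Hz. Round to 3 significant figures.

15900 Hz

Rearranging: f = v/λ.
v = 11.8 mph = 5.275 m/s; λ = 0.0131 in = 3.327×10^-4 m.
f = 15853 Hz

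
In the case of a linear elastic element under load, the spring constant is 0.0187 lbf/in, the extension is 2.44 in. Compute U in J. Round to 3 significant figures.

U is given directly by: U = ½kx².
k = 0.0187 lbf/in = 3.275 N/m; x = 2.44 in = 0.06198 m.
U = 0.006289 J

0.00629 J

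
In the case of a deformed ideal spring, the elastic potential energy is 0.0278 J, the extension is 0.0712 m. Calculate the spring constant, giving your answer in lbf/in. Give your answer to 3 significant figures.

0.0626 lbf/in

Rearranging U = ½k·x² for k: k = 2U/x².
U = 0.0278 J; x = 0.0712 m.
k = 10.97 N/m
10.97 N/m × (1 lbf/in / 175.1 N/m) = 0.06263 lbf/in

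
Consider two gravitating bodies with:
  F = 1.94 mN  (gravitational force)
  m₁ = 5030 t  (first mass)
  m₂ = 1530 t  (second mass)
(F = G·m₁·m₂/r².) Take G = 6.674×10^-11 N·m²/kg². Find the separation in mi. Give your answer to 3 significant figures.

Solving F = G·m₁·m₂/r² for r: r = √(G·m₁m₂/F).
F = 1.94 mN = 0.001940 N; m₁ = 5030 t = 5.030×10^6 kg; m₂ = 1530 t = 1.530×10^6 kg; G = 6.674×10^-11 N·m²/kg².
r = 514.5 m
514.5 m × (1 mi / 1609 m) = 0.3197 mi

0.320 mi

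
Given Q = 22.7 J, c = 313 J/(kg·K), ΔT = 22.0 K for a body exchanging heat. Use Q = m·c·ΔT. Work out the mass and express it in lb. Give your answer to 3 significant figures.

0.00727 lb

Rearranging Q = m·c·ΔT for m: m = Q/(c·ΔT).
Q = 22.7 J; c = 313 J/(kg·K); ΔT = 22.0 K.
m = 0.003297 kg
0.003297 kg × (1 lb / 0.4536 kg) = 0.007268 lb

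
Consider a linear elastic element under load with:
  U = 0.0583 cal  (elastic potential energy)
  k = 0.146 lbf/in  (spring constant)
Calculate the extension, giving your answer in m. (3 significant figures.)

0.138 m

Rearranging U = ½k·x² for x: x = √(2U/k).
U = 0.0583 cal = 0.2439 J; k = 0.146 lbf/in = 25.57 N/m.
x = 0.1381 m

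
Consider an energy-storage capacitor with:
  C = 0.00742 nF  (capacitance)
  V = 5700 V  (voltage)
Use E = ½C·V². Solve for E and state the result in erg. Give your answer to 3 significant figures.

E is given directly by: E = ½CV².
C = 0.00742 nF = 7.420×10^-12 F; V = 5700 V.
E = 1.205×10^-4 J
1.205×10^-4 J × (1 erg / 1.000×10^-7 J) = 1205 erg

1210 erg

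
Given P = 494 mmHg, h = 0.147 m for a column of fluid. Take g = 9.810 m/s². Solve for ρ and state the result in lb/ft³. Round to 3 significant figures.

2850 lb/ft³

Rearranging: ρ = P/(g·h).
P = 494 mmHg = 65861 Pa; h = 0.147 m; g = 9.810 m/s².
ρ = 45671 kg/m³
45671 kg/m³ × (1 lb/ft³ / 16.02 kg/m³) = 2851 lb/ft³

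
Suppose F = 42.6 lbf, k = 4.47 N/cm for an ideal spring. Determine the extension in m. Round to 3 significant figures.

From Hooke's law: x = F/k.
F = 42.6 lbf = 189.5 N; k = 4.47 N/cm = 447.0 N/m.
x = 0.4239 m

0.424 m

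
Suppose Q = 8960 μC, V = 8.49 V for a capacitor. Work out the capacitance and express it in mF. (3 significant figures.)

1.06 mF

C is given directly by: C = Q/V.
Q = 8960 μC = 0.008960 C; V = 8.49 V.
C = 0.001055 F
0.001055 F × (1 mF / 0.001000 F) = 1.055 mF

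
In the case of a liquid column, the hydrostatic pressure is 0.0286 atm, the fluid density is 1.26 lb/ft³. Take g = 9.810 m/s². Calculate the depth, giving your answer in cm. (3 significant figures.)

1460 cm

Rearranging: h = P/(ρ·g).
P = 0.0286 atm = 2898 Pa; ρ = 1.26 lb/ft³ = 20.18 kg/m³; g = 9.810 m/s².
h = 14.64 m
14.64 m × (1 cm / 0.01000 m) = 1464 cm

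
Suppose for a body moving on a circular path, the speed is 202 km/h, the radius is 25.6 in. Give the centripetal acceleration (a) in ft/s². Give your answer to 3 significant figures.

15900 ft/s²

a is given directly by: a = v²/r.
v = 202 km/h = 56.11 m/s; r = 25.6 in = 0.6502 m.
a = 4842 m/s²
4842 m/s² × (1 ft/s² / 0.3048 m/s²) = 15886 ft/s²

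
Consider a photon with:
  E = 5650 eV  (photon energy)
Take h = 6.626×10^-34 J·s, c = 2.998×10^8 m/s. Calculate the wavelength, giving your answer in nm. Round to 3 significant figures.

0.219 nm

Rearranging: λ = hc/E.
E = 5650 eV = 9.052×10^-16 J; h = 6.626×10^-34 J·s; c = 2.998×10^8 m/s.
λ = 2.194×10^-10 m
2.194×10^-10 m × (1 nm / 1.000×10^-9 m) = 0.2194 nm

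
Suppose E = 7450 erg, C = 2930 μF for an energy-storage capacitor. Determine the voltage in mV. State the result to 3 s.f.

Rearranging E = ½C·V² for V: V = √(2E/C).
E = 7450 erg = 7.450×10^-4 J; C = 2930 μF = 0.002930 F.
V = 0.7131 V  (the unit combination reduces to kg·m²/(A·s³) = V)
0.7131 V × (1 mV / 0.001000 V) = 713.1 mV

713 mV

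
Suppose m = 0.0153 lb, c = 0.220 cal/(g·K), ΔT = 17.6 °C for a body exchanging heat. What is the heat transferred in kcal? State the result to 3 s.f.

0.0269 kcal

Directly: Q = mcΔT.
m = 0.0153 lb = 0.006940 kg; c = 0.220 cal/(g·K) = 920.5 J/(kg·K); ΔT = 17.6 °C = 17.60 K.
Q = 112.4 J  (the unit combination reduces to kg·m²/s² = J)
112.4 J × (1 kcal / 4184 J) = 0.02687 kcal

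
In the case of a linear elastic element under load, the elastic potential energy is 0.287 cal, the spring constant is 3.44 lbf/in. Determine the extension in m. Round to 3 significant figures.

0.0631 m

Rearranging U = ½k·x² for x: x = √(2U/k).
U = 0.287 cal = 1.201 J; k = 3.44 lbf/in = 602.4 N/m.
x = 0.06314 m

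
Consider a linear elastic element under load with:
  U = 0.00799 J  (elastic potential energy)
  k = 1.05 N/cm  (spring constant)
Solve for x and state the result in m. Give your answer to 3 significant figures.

Rearranging U = ½k·x² for x: x = √(2U/k).
U = 0.00799 J; k = 1.05 N/cm = 105.0 N/m.
x = 0.01234 m

0.0123 m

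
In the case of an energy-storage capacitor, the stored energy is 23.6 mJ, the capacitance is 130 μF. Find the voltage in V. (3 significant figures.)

Rearranging: V = √(2E/C).
E = 23.6 mJ = 0.02360 J; C = 130 μF = 1.300×10^-4 F.
V = 19.05 V  (the unit combination reduces to kg·m²/(A·s³) = V)

19.1 V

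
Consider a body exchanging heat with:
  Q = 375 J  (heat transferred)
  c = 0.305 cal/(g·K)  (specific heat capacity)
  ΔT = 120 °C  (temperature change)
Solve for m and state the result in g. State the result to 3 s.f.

2.45 g

Solving Q = m·c·ΔT for m: m = Q/(c·ΔT).
Q = 375 J; c = 0.305 cal/(g·K) = 1276 J/(kg·K); ΔT = 120 °C = 120.0 K.
m = 0.002449 kg
0.002449 kg × (1 g / 0.001000 kg) = 2.449 g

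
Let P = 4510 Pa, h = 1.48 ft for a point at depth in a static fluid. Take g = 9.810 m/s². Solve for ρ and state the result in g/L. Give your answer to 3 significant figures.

Rearranging: ρ = P/(g·h).
P = 4510 Pa; h = 1.48 ft = 0.4511 m; g = 9.810 m/s².
ρ = 1019 kg/m³
Since 1 g/L = 1 kg/m³, 1019 g/L.

1020 g/L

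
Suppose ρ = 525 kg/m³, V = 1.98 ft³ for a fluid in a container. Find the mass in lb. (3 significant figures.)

64.9 lb

Solving ρ = m/V for m: m = ρV.
ρ = 525 kg/m³; V = 1.98 ft³ = 0.05607 m³.
m = 29.44 kg
29.44 kg × (1 lb / 0.4536 kg) = 64.89 lb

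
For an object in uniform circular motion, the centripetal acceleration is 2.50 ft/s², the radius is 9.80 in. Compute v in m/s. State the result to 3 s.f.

Rearranging: v = √(a·r).
a = 2.50 ft/s² = 0.7620 m/s²; r = 9.80 in = 0.2489 m.
v = 0.4355 m/s

0.436 m/s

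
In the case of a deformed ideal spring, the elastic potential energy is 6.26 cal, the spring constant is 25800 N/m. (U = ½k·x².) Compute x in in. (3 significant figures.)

1.77 in

Rearranging: x = √(2U/k).
U = 6.26 cal = 26.19 J; k = 25800 N/m.
x = 0.04506 m
0.04506 m × (1 in / 0.02540 m) = 1.774 in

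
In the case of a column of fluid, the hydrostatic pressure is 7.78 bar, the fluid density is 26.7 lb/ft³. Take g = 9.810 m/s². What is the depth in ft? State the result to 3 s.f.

608 ft

Rearranging: h = P/(ρ·g).
P = 7.78 bar = 7.780×10^5 Pa; ρ = 26.7 lb/ft³ = 427.7 kg/m³; g = 9.810 m/s².
h = 185.4 m
185.4 m × (1 ft / 0.3048 m) = 608.4 ft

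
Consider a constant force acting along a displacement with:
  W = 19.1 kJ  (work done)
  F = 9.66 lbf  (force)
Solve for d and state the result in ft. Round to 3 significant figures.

Solving W = F·d for d: d = W/F.
W = 19.1 kJ = 19100 J; F = 9.66 lbf = 42.97 N.
d = 444.5 m
444.5 m × (1 ft / 0.3048 m) = 1458 ft

1460 ft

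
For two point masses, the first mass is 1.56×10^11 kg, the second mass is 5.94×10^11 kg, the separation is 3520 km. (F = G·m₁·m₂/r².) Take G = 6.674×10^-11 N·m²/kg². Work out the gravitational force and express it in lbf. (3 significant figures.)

From Newton's law of gravitation: F = Gm₁m₂/r².
m₁ = 1.56×10^11 kg; m₂ = 5.94×10^11 kg; r = 3520 km = 3.520×10^6 m; G = 6.674×10^-11 N·m²/kg².
F = 0.4991 N  (the unit combination reduces to kg·m/s² = N)
0.4991 N × (1 lbf / 4.448 N) = 0.1122 lbf

0.112 lbf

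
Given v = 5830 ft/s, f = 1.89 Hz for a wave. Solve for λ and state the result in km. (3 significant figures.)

Rearranging v = f·λ for λ: λ = v/f.
v = 5830 ft/s = 1777 m/s; f = 1.89 Hz.
λ = 940.2 m
940.2 m × (1 km / 1000 m) = 0.9402 km

0.940 km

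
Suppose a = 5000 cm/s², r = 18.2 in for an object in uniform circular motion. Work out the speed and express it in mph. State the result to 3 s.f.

Solving a = v²/r for v: v = √(a·r).
a = 5000 cm/s² = 50.00 m/s²; r = 18.2 in = 0.4623 m.
v = 4.808 m/s
4.808 m/s × (1 mph / 0.4470 m/s) = 10.75 mph

10.8 mph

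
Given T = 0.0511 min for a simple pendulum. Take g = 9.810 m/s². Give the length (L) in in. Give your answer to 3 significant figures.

92.0 in

Rearranging T = 2π√(L/g) for L: L = g·(T/2π)².
T = 0.0511 min = 3.066 s; g = 9.810 m/s².
L = 2.336 m
2.336 m × (1 in / 0.02540 m) = 91.96 in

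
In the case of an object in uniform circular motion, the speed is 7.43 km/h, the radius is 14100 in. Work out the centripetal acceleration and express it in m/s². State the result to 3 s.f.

0.0119 m/s²

a is given directly by: a = v²/r.
v = 7.43 km/h = 2.064 m/s; r = 14100 in = 358.1 m.
a = 0.01189 m/s²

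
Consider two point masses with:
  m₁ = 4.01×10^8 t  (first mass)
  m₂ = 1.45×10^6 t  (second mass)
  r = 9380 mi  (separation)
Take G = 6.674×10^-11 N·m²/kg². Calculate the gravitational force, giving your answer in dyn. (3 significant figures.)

17.0 dyn

Directly: F = Gm₁m₂/r².
m₁ = 4.01×10^8 t = 4.010×10^11 kg; m₂ = 1.45×10^6 t = 1.450×10^9 kg; r = 9380 mi = 1.510×10^7 m; G = 6.674×10^-11 N·m²/kg².
F = 1.703×10^-4 N
1.703×10^-4 N × (1 dyn / 1.000×10^-5 N) = 17.03 dyn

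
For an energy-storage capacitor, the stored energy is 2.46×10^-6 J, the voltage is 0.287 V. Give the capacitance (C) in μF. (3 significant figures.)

Solving E = ½C·V² for C: C = 2E/V².
E = 2.46×10^-6 J; V = 0.287 V.
C = 5.973×10^-5 F
5.973×10^-5 F × (1 μF / 1.000×10^-6 F) = 59.73 μF

59.7 μF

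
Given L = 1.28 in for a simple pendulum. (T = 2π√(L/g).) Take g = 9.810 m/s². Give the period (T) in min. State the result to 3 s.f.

0.00603 min

T is given directly by: T = 2π√(L/g).
L = 1.28 in = 0.03251 m; g = 9.810 m/s².
T = 0.3617 s
0.3617 s × (1 min / 60.00 s) = 0.006029 min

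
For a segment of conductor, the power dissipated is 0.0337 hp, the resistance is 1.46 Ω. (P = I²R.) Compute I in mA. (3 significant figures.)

Solving P = I²R for I: I = √(P/R).
P = 0.0337 hp = 25.13 W; R = 1.46 Ω.
I = 4.149 A
4.149 A × (1 mA / 0.001000 A) = 4149 mA

4150 mA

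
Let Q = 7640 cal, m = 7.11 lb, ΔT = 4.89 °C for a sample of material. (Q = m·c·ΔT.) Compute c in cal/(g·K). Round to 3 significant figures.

Rearranging: c = Q/(m·ΔT).
Q = 7640 cal = 31966 J; m = 7.11 lb = 3.225 kg; ΔT = 4.89 °C = 4.890 K.
c = 2027 J/(kg·K)
2027 J/(kg·K) × (1 cal/(g·K) / 4184 J/(kg·K)) = 0.4845 cal/(g·K)

0.484 cal/(g·K)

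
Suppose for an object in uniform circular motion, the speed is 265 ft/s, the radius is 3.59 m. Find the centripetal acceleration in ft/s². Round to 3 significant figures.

a is given directly by: a = v²/r.
v = 265 ft/s = 80.77 m/s; r = 3.59 m.
a = 1817 m/s²
1817 m/s² × (1 ft/s² / 0.3048 m/s²) = 5962 ft/s²

5960 ft/s²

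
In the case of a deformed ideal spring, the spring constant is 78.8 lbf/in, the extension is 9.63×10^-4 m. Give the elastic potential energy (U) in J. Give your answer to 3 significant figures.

Directly: U = ½kx².
k = 78.8 lbf/in = 13800 N/m; x = 9.63×10^-4 m.
U = 0.006399 J

0.00640 J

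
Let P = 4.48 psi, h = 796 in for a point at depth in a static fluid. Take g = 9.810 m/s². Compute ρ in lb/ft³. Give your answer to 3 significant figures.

Rearranging: ρ = P/(g·h).
P = 4.48 psi = 30889 Pa; h = 796 in = 20.22 m; g = 9.810 m/s².
ρ = 155.7 kg/m³
155.7 kg/m³ × (1 lb/ft³ / 16.02 kg/m³) = 9.722 lb/ft³

9.72 lb/ft³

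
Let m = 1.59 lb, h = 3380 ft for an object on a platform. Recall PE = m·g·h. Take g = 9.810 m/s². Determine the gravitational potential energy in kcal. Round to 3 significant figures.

1.74 kcal

PE is given directly by: PE = mgh.
m = 1.59 lb = 0.7212 kg; h = 3380 ft = 1030 m; g = 9.810 m/s².
PE = 7289 J  (the unit combination reduces to kg·m²/s² = J)
7289 J × (1 kcal / 4184 J) = 1.742 kcal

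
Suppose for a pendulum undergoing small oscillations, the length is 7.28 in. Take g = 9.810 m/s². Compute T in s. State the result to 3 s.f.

0.863 s

T is given directly by: T = 2π√(L/g).
L = 7.28 in = 0.1849 m; g = 9.810 m/s².
T = 0.8626 s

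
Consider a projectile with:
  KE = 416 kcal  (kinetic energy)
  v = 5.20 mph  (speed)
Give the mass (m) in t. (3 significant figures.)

644 t

Solving KE = ½mv² for m: m = 2·KE/v².
KE = 416 kcal = 1.741×10^6 J; v = 5.20 mph = 2.325 m/s.
m = 6.442×10^5 kg
6.442×10^5 kg × (1 t / 1000 kg) = 644.2 t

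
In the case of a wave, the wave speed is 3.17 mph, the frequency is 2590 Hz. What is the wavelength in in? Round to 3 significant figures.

Solving v = f·λ for λ: λ = v/f.
v = 3.17 mph = 1.417 m/s; f = 2590 Hz.
λ = 5.471×10^-4 m
5.471×10^-4 m × (1 in / 0.02540 m) = 0.02154 in

0.0215 in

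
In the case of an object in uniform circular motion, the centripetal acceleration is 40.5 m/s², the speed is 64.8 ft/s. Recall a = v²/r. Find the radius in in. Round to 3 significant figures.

379 in

Rearranging a = v²/r for r: r = v²/a.
a = 40.5 m/s²; v = 64.8 ft/s = 19.75 m/s.
r = 9.632 m
9.632 m × (1 in / 0.02540 m) = 379.2 in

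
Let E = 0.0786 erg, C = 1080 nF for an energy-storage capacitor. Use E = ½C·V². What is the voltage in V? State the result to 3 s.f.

Rearranging: V = √(2E/C).
E = 0.0786 erg = 7.860×10^-9 J; C = 1080 nF = 1.080×10^-6 F.
V = 0.1206 V

0.121 V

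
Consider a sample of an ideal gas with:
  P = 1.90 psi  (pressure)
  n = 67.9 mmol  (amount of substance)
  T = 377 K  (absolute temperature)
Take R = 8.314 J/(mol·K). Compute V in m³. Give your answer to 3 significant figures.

Rearranging: V = nRT/P.
P = 1.90 psi = 13100 Pa; n = 67.9 mmol = 0.06790 mol; T = 377 K; R = 8.314 J/(mol·K).
V = 0.01625 m³

0.0162 m³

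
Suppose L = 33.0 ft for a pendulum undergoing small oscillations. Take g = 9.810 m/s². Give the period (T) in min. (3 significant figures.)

T is given directly by: T = 2π√(L/g).
L = 33.0 ft = 10.06 m; g = 9.810 m/s².
T = 6.362 s
6.362 s × (1 min / 60.00 s) = 0.1060 min

0.106 min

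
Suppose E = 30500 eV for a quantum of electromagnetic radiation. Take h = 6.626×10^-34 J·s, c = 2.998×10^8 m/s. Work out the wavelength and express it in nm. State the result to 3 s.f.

Rearranging E = h·c/λ for λ: λ = hc/E.
E = 30500 eV = 4.887×10^-15 J; h = 6.626×10^-34 J·s; c = 2.998×10^8 m/s.
λ = 4.065×10^-11 m
4.065×10^-11 m × (1 nm / 1.000×10^-9 m) = 0.04065 nm

0.0407 nm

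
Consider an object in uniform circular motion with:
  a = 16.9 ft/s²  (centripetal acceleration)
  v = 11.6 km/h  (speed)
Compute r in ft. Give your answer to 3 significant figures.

6.61 ft

Rearranging a = v²/r for r: r = v²/a.
a = 16.9 ft/s² = 5.151 m/s²; v = 11.6 km/h = 3.222 m/s.
r = 2.016 m
2.016 m × (1 ft / 0.3048 m) = 6.613 ft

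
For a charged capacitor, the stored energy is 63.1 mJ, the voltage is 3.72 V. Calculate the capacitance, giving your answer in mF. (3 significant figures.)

9.12 mF

Rearranging E = ½C·V² for C: C = 2E/V².
E = 63.1 mJ = 0.06310 J; V = 3.72 V.
C = 0.009120 F
0.009120 F × (1 mF / 0.001000 F) = 9.120 mF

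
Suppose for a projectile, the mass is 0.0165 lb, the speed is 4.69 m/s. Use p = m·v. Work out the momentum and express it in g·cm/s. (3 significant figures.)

p is given directly by: p = mv.
m = 0.0165 lb = 0.007484 kg; v = 4.69 m/s.
p = 0.03510 kg·m/s
0.03510 kg·m/s × (1 g·cm/s / 1.000×10^-5 kg·m/s) = 3510 g·cm/s

3510 g·cm/s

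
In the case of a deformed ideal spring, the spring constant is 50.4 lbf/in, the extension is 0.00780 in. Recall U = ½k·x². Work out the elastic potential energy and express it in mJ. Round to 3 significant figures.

0.173 mJ

U is given directly by: U = ½kx².
k = 50.4 lbf/in = 8826 N/m; x = 0.00780 in = 1.981×10^-4 m.
U = 1.732×10^-4 J
1.732×10^-4 J × (1 mJ / 0.001000 J) = 0.1732 mJ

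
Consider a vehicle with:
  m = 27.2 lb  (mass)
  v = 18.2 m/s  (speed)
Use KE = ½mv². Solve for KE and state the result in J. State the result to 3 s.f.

KE is given directly by: KE = ½mv².
m = 27.2 lb = 12.34 kg; v = 18.2 m/s.
KE = 2043 J

2040 J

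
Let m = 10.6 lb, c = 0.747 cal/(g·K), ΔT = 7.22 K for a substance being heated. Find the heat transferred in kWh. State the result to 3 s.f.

Q is given directly by: Q = mcΔT.
m = 10.6 lb = 4.808 kg; c = 0.747 cal/(g·K) = 3125 J/(kg·K); ΔT = 7.22 K.
Q = 1.085×10^5 J
1.085×10^5 J × (1 kWh / 3.600×10^6 J) = 0.03014 kWh

0.0301 kWh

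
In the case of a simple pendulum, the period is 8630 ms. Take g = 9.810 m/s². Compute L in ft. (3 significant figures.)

60.7 ft

Rearranging T = 2π√(L/g) for L: L = g·(T/2π)².
T = 8630 ms = 8.630 s; g = 9.810 m/s².
L = 18.51 m
18.51 m × (1 ft / 0.3048 m) = 60.72 ft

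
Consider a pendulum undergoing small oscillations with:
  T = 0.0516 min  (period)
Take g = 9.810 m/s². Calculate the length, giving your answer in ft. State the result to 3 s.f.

7.81 ft

Rearranging: L = g·(T/2π)².
T = 0.0516 min = 3.096 s; g = 9.810 m/s².
L = 2.382 m
2.382 m × (1 ft / 0.3048 m) = 7.814 ft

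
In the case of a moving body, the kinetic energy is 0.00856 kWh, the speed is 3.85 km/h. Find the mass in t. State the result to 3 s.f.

53.9 t

Rearranging KE = ½mv² for m: m = 2·KE/v².
KE = 0.00856 kWh = 30816 J; v = 3.85 km/h = 1.069 m/s.
m = 53888 kg
53888 kg × (1 t / 1000 kg) = 53.89 t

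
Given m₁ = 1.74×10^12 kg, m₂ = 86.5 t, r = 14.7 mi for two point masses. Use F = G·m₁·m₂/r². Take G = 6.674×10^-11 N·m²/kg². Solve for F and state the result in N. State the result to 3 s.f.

0.0179 N

From Newton's law of gravitation: F = Gm₁m₂/r².
m₁ = 1.74×10^12 kg; m₂ = 86.5 t = 86500 kg; r = 14.7 mi = 23657 m; G = 6.674×10^-11 N·m²/kg².
F = 0.01795 N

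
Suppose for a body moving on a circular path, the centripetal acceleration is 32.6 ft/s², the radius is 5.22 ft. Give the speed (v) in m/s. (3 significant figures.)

Rearranging a = v²/r for v: v = √(a·r).
a = 32.6 ft/s² = 9.936 m/s²; r = 5.22 ft = 1.591 m.
v = 3.976 m/s

3.98 m/s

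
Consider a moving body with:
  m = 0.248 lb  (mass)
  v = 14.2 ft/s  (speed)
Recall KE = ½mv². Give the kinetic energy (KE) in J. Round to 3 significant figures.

KE is given directly by: KE = ½mv².
m = 0.248 lb = 0.1125 kg; v = 14.2 ft/s = 4.328 m/s.
KE = 1.054 J

1.05 J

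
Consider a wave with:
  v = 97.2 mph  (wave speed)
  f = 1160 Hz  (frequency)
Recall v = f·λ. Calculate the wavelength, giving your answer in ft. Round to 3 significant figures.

0.123 ft

Rearranging v = f·λ for λ: λ = v/f.
v = 97.2 mph = 43.45 m/s; f = 1160 Hz.
λ = 0.03746 m
0.03746 m × (1 ft / 0.3048 m) = 0.1229 ft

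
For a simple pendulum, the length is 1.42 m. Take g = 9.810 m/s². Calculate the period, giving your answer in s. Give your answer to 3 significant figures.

T is given directly by: T = 2π√(L/g).
L = 1.42 m; g = 9.810 m/s².
T = 2.391 s

2.39 s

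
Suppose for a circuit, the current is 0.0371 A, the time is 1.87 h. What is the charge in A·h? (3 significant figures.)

q is given directly by: q = It.
I = 0.0371 A; t = 1.87 h = 6732 s.
q = 249.8 C
249.8 C × (1 A·h / 3600 C) = 0.06938 A·h

0.0694 A·h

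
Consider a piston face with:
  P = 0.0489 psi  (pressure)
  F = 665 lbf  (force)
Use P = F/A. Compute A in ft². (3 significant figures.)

Rearranging P = F/A for A: A = F/P.
P = 0.0489 psi = 337.2 Pa; F = 665 lbf = 2958 N.
A = 8.774 m²
8.774 m² × (1 ft² / 0.09290 m²) = 94.44 ft²

94.4 ft²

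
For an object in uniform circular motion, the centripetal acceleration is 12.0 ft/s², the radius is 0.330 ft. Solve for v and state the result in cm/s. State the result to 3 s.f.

Solving a = v²/r for v: v = √(a·r).
a = 12.0 ft/s² = 3.658 m/s²; r = 0.330 ft = 0.1006 m.
v = 0.6065 m/s
0.6065 m/s × (1 cm/s / 0.01000 m/s) = 60.65 cm/s

60.7 cm/s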